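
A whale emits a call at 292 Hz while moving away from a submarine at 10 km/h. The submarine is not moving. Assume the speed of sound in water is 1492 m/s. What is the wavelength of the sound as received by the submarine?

5.12 m

10 km/h = 2.778 m/s.
Moving source, stationary observer: f' = f · v/(v + v_s) since the source is receding.
f' = 292 × 1492/(1492 + 2.778) ≈ 291 Hz.
λ' = v/f' = 1492/291.457 ≈ 5.12 m.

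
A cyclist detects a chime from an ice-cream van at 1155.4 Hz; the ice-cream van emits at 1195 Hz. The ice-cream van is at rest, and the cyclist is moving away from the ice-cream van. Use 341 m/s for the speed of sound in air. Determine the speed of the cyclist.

11.3 m/s

f' = f · (v − v_o)/v ⇒ v_o = v · |f'/f − 1|.
v_o = 341 × |1155.4/1195 − 1| = 341 × 0.03314 ≈ 11.3 m/s.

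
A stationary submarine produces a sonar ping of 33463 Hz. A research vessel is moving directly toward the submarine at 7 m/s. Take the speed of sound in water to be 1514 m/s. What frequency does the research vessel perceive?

33618 Hz

Only the observer moves, toward the source, so f' = f · (v + v_o)/v.
f' = 33463 × (1514 + 7)/1514 = 33463 × 1521/1514 ≈ 33618 Hz.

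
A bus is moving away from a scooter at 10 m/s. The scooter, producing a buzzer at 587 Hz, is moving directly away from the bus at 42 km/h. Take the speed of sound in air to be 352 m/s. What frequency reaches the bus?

552 Hz

42 km/h = 11.67 m/s.
General Doppler shift: f' = f · (v − v_o)/(v + v_s).
f' = 587 × (352 − 10)/(352 + 11.67) = 587 × 342/363.67 ≈ 552 Hz.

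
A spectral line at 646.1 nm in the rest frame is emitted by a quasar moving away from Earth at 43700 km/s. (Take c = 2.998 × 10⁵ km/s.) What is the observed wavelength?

β = v/c = 43700/299800 = 0.1458.
Relativistic Doppler for wavelength: λ' = λ₀ · √((1 + β)/(1 − β)).
λ' = 646.1 × √(1.1458/0.8542) = 646.1 × 1.15813 ≈ 748.3 nm.

748.3 nm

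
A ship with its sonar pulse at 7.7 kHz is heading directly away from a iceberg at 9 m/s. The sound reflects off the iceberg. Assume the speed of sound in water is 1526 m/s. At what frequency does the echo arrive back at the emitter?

7.61 kHz

The iceberg receives the sound from a moving source: f₁ = f₀ · v/(v + v_e) = 7.7 × 1526/1535 ≈ 7.65 kHz.
On the return leg the ship is a moving observer: f₂ = f₁ · (v − v_e)/v = 7.65 × 1517/1526 ≈ 7.61 kHz.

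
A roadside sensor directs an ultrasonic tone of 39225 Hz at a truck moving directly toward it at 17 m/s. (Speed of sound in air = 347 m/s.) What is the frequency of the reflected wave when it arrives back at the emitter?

The truck first receives the wave as a moving observer: f₁ = f₀ · (v + u)/v = 39225 × (347 + 17)/347 ≈ 41147 Hz.
On reflection it acts as a source moving toward the stationary detector: f₂ = f₁ · v/(v − u) = 41147 × 347/330 ≈ 43266 Hz.

43266 Hz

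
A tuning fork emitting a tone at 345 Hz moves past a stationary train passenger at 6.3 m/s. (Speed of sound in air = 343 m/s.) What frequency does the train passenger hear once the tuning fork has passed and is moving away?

Receding: f₂ = f · v/(v + v_s) = 345 × 343/349.3 ≈ 339 Hz.

339 Hz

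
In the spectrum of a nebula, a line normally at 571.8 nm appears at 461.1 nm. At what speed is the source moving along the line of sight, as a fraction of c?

λ'/λ₀ = 0.8064 < 1 (blueshift), so the source is approaching.
λ'/λ₀ = √((1 − β)/(1 + β)) for an approaching source ⇒ β = (1 − r²)/(1 + r²) with r = λ'/λ₀.
β = (1 − 0.6503)/(1 + 0.6503) ≈ 0.212.

0.212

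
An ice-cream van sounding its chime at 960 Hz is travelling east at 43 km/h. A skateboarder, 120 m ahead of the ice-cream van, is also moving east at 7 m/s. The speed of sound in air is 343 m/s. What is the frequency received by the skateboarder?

974 Hz

43 km/h = 11.94 m/s.
The skateboarder is ahead, so the ice-cream van is moving toward it while the skateboarder is moving away from the ice-cream van.
Both move, so f' = f · (v − v_o)/(v − v_s).
f' = 960 × (343 − 7)/(343 − 11.94) = 960 × 336/331.06 ≈ 974 Hz.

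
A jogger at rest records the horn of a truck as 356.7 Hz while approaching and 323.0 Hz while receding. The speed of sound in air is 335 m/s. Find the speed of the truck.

f₁/f₂ = (v + v_s)/(v − v_s), so v_s = v · (f₁ − f₂)/(f₁ + f₂).
v_s = 335 × (356.7 − 323.0)/(356.7 + 323.0) = 335 × 33.7/679.7 ≈ 16.6 m/s.

16.6 m/s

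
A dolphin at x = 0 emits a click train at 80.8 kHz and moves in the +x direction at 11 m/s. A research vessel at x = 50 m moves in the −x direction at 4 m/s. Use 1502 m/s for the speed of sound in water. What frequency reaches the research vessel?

The observer lies on the +x side, so the source is heading toward the observer and the observer is heading toward the source.
Both move, so f' = f · (v + v_o)/(v − v_s).
f' = 80.8 × (1502 + 4)/(1502 − 11) = 80.8 × 1506/1491 ≈ 81.6 kHz.

81.6 kHz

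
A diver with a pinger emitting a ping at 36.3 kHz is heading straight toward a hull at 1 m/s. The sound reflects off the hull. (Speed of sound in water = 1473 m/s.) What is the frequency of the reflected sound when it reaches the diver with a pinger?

36.3 kHz

The hull receives the sound from a moving source: f₁ = f₀ · v/(v − v_e) = 36.3 × 1473/1472 ≈ 36.3 kHz.
On the return leg the diver with a pinger is a moving observer: f₂ = f₁ · (v + v_e)/v = 36.3 × 1474/1473 ≈ 36.3 kHz.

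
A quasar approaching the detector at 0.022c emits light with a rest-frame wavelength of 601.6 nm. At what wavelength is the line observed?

588.5 nm

Relativistic Doppler for wavelength: λ' = λ₀ · √((1 − β)/(1 + β)).
λ' = 601.6 × √(0.9780/1.0220) = 601.6 × 0.97824 ≈ 588.5 nm.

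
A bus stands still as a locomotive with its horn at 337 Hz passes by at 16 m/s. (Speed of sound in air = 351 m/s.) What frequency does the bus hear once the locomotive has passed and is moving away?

322 Hz

Receding: f₂ = f · v/(v + v_s) = 337 × 351/367 ≈ 322 Hz.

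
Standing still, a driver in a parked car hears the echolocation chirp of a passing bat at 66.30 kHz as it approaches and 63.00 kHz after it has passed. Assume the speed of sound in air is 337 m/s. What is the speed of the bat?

8.6 m/s

f₁/f₂ = (v + v_s)/(v − v_s), so v_s = v · (f₁ − f₂)/(f₁ + f₂).
v_s = 337 × (66.30 − 63.00)/(66.30 + 63.00) = 337 × 3.30/129.30 ≈ 8.6 m/s.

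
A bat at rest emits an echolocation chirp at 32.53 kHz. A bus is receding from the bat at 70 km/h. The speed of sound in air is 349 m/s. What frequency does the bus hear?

70 km/h = 19.44 m/s.
Only the observer moves, away from the source, so f' = f · (v − v_o)/v.
f' = 32.53 × (349 − 19.44)/349 = 32.53 × 329.56/349 ≈ 30.7 kHz.

30.7 kHz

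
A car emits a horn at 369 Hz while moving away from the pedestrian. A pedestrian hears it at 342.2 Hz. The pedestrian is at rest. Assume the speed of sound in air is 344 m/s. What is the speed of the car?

f' = f · v/(v + v_s) ⇒ v_s = v · |1 − f/f'|.
v_s = 344 × |1 − 369/342.2| = 344 × 0.07832 ≈ 27 m/s.

27 m/s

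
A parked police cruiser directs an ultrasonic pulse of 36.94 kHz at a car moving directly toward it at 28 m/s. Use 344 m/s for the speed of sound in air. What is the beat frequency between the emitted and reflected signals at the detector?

6546 Hz

The car first receives the wave as a moving observer: f₁ = f₀ · (v + u)/v = 36.94 × (344 + 28)/344 ≈ 39.95 kHz.
On reflection it acts as a source moving toward the stationary detector: f₂ = f₁ · v/(v − u) = 39.95 × 344/316 ≈ 43.49 kHz.
Equivalently f₂ = f₀ · (v + u)/(v − u).
Beat frequency (with f₀ = 36940 Hz): |f₂ − f₀| = 2u·f₀/(v − u) = 2 × 28 × 36940/316 ≈ 6546 Hz.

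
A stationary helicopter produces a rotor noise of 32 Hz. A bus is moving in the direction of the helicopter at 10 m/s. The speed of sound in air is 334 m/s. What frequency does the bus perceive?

Only the observer moves, toward the source, so f' = f · (v + v_o)/v.
f' = 32 × (334 + 10)/334 = 32 × 344/334 ≈ 33.0 Hz.

33.0 Hz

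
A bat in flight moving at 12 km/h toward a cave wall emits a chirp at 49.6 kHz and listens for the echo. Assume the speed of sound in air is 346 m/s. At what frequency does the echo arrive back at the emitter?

12 km/h = 3.333 m/s.
The cave wall receives the sound from a moving source: f₁ = f₀ · v/(v − v_e) = 49.6 × 346/342.67 ≈ 50.1 kHz.
On the return leg the bat in flight is a moving observer: f₂ = f₁ · (v + v_e)/v = 50.1 × 349.33/346 ≈ 50.6 kHz.
Equivalently f₂ = f₀ · (v + v_e)/(v − v_e).

50.6 kHz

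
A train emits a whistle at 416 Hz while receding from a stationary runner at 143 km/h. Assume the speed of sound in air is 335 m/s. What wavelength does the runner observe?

90.1 cm

143 km/h = 39.72 m/s.
Only the source moves, away from the listener, so f' = f · v/(v + v_s).
f' = 416 × 335/(335 + 39.72) ≈ 372 Hz.
λ' = v/f' = 335/371.902 ≈ 90.1 cm.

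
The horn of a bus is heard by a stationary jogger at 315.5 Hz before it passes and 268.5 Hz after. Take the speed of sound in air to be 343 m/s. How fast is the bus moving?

28 m/s

f₁/f₂ = (v + v_s)/(v − v_s), so v_s = v · (f₁ − f₂)/(f₁ + f₂).
v_s = 343 × (315.5 − 268.5)/(315.5 + 268.5) = 343 × 47.0/584.0 ≈ 28 m/s.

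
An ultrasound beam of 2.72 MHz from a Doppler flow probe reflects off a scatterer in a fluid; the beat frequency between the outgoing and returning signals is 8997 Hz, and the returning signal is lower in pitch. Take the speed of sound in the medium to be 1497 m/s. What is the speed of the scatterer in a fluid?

Double Doppler shift off a moving reflector: f₂ = f₀ · (v + u)/(v − u) (u > 0 toward emitter).
Returning signal is lower, so f₂ = f₀ − Δf = 2720000 − 8997 = 2711003 Hz.
Rearranging, u = v · (f₂ − f₀)/(f₂ + f₀) = 1497 × -8997/5431003 ≈ -2.48 m/s.
So the scatterer in a fluid is moving at 2.48 m/s away from the emitter.

2.48 m/s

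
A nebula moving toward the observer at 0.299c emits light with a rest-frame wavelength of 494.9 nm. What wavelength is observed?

363.6 nm

Relativistic Doppler for wavelength: λ' = λ₀ · √((1 − β)/(1 + β)).
λ' = 494.9 × √(0.7010/1.2990) = 494.9 × 0.73461 ≈ 363.6 nm.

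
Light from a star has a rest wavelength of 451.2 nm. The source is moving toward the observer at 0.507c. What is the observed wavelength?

Relativistic Doppler for wavelength: λ' = λ₀ · √((1 − β)/(1 + β)).
λ' = 451.2 × √(0.4930/1.5070) = 451.2 × 0.57196 ≈ 258.1 nm.

258.1 nm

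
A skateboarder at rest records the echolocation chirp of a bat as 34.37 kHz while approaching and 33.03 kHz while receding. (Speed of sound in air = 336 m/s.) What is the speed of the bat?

f₁/f₂ = (v + v_s)/(v − v_s), so v_s = v · (f₁ − f₂)/(f₁ + f₂).
v_s = 336 × (34.37 − 33.03)/(34.37 + 33.03) = 336 × 1.34/67.40 ≈ 6.7 m/s.

6.7 m/s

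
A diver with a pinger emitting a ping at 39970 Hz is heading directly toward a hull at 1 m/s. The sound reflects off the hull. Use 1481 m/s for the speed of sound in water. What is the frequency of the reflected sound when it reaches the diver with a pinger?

40024 Hz

The hull receives the sound from a moving source: f₁ = f₀ · v/(v − v_e) = 39970 × 1481/1480 ≈ 39997 Hz.
On the return leg the diver with a pinger is a moving observer: f₂ = f₁ · (v + v_e)/v = 39997 × 1482/1481 ≈ 40024 Hz.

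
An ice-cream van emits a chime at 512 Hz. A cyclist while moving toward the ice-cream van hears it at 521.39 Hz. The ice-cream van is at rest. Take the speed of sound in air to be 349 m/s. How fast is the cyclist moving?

f' = f · (v + v_o)/v ⇒ v_o = v · |f'/f − 1|.
v_o = 349 × |521.39/512 − 1| = 349 × 0.01834 ≈ 6.4 m/s.

6.4 m/s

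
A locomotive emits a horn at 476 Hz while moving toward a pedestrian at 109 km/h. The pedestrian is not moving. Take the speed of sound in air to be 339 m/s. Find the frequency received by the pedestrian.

109 km/h = 30.28 m/s.
With the source moving toward a stationary observer, f' = f · v/(v − v_s).
f' = 476 × 339/(339 − 30.28) = 476 × 339/308.7 ≈ 523 Hz.

523 Hz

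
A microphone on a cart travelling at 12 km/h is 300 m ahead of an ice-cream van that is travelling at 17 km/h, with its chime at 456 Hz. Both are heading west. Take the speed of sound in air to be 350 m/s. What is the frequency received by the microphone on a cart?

458 Hz

17 km/h = 4.722 m/s; 12 km/h = 3.333 m/s.
The microphone on a cart is ahead, so the ice-cream van is moving toward it while the microphone on a cart is moving away from the ice-cream van.
Both move, so f' = f · (v − v_o)/(v − v_s).
f' = 456 × (350 − 3.333)/(350 − 4.722) = 456 × 346.67/345.28 ≈ 458 Hz.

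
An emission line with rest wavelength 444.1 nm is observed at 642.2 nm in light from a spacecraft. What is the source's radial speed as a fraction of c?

0.353

λ'/λ₀ = 1.4461 > 1 (redshift), so the source is receding.
λ'/λ₀ = √((1 + β)/(1 − β)) for a receding source ⇒ β = (r² − 1)/(r² + 1) with r = λ'/λ₀.
β = (2.0911 − 1)/(2.0911 + 1) ≈ 0.353.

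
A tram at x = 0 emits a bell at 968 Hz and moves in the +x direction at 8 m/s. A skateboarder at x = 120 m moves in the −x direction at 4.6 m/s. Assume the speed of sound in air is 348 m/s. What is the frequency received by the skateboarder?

The observer lies on the +x side, so the source is heading toward the observer and the observer is heading toward the source.
Both move, so f' = f · (v + v_o)/(v − v_s).
f' = 968 × (348 + 4.6)/(348 − 8) = 968 × 352.6/340 ≈ 1004 Hz.

1004 Hz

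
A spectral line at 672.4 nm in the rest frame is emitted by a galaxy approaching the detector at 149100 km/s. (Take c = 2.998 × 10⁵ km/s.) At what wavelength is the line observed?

389.6 nm

β = v/c = 149100/299800 = 0.4973.
Relativistic Doppler for wavelength: λ' = λ₀ · √((1 − β)/(1 + β)).
λ' = 672.4 × √(0.5027/1.4973) = 672.4 × 0.57940 ≈ 389.6 nm.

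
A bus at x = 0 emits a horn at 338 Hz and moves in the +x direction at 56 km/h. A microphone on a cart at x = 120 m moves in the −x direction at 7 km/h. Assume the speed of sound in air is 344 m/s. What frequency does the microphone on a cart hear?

56 km/h = 15.56 m/s; 7 km/h = 1.944 m/s.
The observer lies on the +x side, so the source is heading toward the observer and the observer is heading toward the source.
Both move, so f' = f · (v + v_o)/(v − v_s).
f' = 338 × (344 + 1.944)/(344 − 15.56) = 338 × 345.94/328.44 ≈ 356 Hz.

356 Hz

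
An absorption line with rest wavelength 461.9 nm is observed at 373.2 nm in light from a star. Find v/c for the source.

λ'/λ₀ = 0.8080 < 1 (blueshift), so the source is approaching.
λ'/λ₀ = √((1 − β)/(1 + β)) for an approaching source ⇒ β = (1 − r²)/(1 + r²) with r = λ'/λ₀.
β = (1 − 0.6528)/(1 + 0.6528) ≈ 0.210.

0.210c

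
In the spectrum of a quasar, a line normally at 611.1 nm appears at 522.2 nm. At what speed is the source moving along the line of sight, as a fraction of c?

λ'/λ₀ = 0.8545 < 1 (blueshift), so the source is approaching.
λ'/λ₀ = √((1 − β)/(1 + β)) for an approaching source ⇒ β = (1 − r²)/(1 + r²) with r = λ'/λ₀.
β = (1 − 0.7302)/(1 + 0.7302) ≈ 0.156.

0.156c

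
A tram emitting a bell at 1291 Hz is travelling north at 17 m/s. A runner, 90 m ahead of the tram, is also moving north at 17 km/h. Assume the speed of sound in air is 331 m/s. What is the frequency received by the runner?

17 km/h = 4.722 m/s.
The runner is ahead, so the tram is moving toward it while the runner is moving away from the tram.
With source approaching and observer receding, f' = f · (v − v_o)/(v − v_s).
f' = 1291 × (331 − 4.722)/(331 − 17) = 1291 × 326.28/314 ≈ 1341 Hz.

1341 Hz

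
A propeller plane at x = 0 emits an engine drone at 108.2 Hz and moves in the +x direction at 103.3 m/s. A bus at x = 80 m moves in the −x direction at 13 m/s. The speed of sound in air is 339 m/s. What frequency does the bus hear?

The observer lies on the +x side, so the source is heading toward the observer and the observer is heading toward the source.
Both move, so f' = f · (v + v_o)/(v − v_s).
f' = 108.2 × (339 + 13)/(339 − 103.3) = 108.2 × 352/235.7 ≈ 162 Hz.

162 Hz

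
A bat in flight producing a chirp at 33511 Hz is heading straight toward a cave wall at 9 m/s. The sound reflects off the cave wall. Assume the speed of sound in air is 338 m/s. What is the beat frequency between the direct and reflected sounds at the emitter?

1833 Hz

The cave wall receives the sound from a moving source: f₁ = f₀ · v/(v − v_e) = 33511 × 338/329 ≈ 34428 Hz.
On the return leg the bat in flight is a moving observer: f₂ = f₁ · (v + v_e)/v = 34428 × 347/338 ≈ 35344 Hz.
Equivalently f₂ = f₀ · (v + v_e)/(v − v_e).
Beat against the emitted tone: |f₂ − f₀| = 2v_e·f₀/(v − v_e) = 2 × 9 × 33511/329 ≈ 1833 Hz.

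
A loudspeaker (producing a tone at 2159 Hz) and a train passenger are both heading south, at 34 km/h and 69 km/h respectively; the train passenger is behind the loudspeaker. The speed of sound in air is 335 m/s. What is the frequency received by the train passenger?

2220 Hz

34 km/h = 9.444 m/s; 69 km/h = 19.17 m/s.
The train passenger is behind, so the loudspeaker is moving away from it while the train passenger is moving toward the loudspeaker.
Both move, so f' = f · (v + v_o)/(v + v_s).
f' = 2159 × (335 + 19.17)/(335 + 9.444) = 2159 × 354.17/344.44 ≈ 2220 Hz.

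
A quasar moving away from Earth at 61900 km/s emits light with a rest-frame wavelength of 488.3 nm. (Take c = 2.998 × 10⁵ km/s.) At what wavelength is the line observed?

β = v/c = 61900/299800 = 0.2065.
Relativistic Doppler for wavelength: λ' = λ₀ · √((1 + β)/(1 − β)).
λ' = 488.3 × √(1.2065/0.7935) = 488.3 × 1.23304 ≈ 602.1 nm.

602.1 nm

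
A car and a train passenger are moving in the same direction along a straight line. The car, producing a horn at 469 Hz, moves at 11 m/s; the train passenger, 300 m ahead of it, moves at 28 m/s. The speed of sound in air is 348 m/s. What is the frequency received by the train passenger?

The train passenger is ahead, so the car is moving toward it while the train passenger is moving away from the car.
Both move, so f' = f · (v − v_o)/(v − v_s).
f' = 469 × (348 − 28)/(348 − 11) = 469 × 320/337 ≈ 445 Hz.

445 Hz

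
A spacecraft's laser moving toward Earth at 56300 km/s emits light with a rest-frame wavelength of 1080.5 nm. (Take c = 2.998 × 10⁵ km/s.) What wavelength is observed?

893.5 nm

β = v/c = 56300/299800 = 0.1878.
Relativistic Doppler for wavelength: λ' = λ₀ · √((1 − β)/(1 + β)).
λ' = 1080.5 × √(0.8122/1.1878) = 1080.5 × 0.82692 ≈ 893.5 nm.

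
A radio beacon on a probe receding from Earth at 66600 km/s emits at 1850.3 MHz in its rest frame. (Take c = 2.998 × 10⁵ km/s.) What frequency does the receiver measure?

1476.1 MHz

β = v/c = 66600/299800 = 0.2221.
Relativistic Doppler for frequency: f' = f₀ · √((1 − β)/(1 + β)).
f' = 1850.3 × √(0.7779/1.2221) = 1850.3 × 0.79779 ≈ 1476.1 MHz.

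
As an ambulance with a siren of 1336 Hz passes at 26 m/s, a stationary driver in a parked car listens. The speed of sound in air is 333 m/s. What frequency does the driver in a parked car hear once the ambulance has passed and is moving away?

Receding: f₂ = f · v/(v + v_s) = 1336 × 333/359 ≈ 1239 Hz.

1239 Hz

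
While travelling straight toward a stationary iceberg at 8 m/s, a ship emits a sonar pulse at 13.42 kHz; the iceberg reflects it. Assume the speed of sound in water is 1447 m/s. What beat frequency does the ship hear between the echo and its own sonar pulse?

149 Hz

The iceberg receives the sound from a moving source: f₁ = f₀ · v/(v − v_e) = 13.42 × 1447/1439 ≈ 13.4946 kHz.
On the return leg the ship is a moving observer: f₂ = f₁ · (v + v_e)/v = 13.4946 × 1455/1447 ≈ 13.5692 kHz.
Equivalently f₂ = f₀ · (v + v_e)/(v − v_e).
Beat against the emitted tone (with f₀ = 13420 Hz): |f₂ − f₀| = 2v_e·f₀/(v − v_e) = 2 × 8 × 13420/1439 ≈ 149 Hz.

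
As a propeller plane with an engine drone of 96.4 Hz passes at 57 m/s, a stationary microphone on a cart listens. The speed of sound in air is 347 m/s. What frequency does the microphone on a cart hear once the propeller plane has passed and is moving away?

83 Hz

Receding: f₂ = f · v/(v + v_s) = 96.4 × 347/404 ≈ 83 Hz.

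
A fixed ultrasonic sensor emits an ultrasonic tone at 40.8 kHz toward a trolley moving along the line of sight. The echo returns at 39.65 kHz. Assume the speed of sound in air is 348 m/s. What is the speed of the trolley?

Double Doppler shift off a moving reflector: f₂ = f₀ · (v + u)/(v − u) (u > 0 toward emitter).
Rearranging, u = v · (f₂ − f₀)/(f₂ + f₀) = 348 × -1.15/80.45 ≈ -5.0 m/s.
So the trolley is moving at 5.0 m/s away from the emitter.

5.0 m/s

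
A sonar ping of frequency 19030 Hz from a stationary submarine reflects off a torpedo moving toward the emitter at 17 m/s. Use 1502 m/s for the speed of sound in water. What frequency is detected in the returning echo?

At the torpedo (a moving observer), f₁ = f₀ · (v + u)/v = 19030 × 1519/1502 ≈ 19245 Hz.
The reflection then acts as a moving source: f₂ = f₁ · v/(v − u) ≈ 19466 Hz.
Equivalently f₂ = f₀ · (v + u)/(v − u).

19466 Hz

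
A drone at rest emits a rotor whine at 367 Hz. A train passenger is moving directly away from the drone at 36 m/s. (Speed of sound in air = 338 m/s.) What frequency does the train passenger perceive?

328 Hz

Moving observer, stationary source: f' = f · (v − v_o)/v.
f' = 367 × (338 − 36)/338 = 367 × 302/338 ≈ 328 Hz.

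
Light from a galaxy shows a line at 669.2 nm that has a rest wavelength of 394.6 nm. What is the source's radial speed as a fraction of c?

0.484c

λ'/λ₀ = 1.6959 > 1 (redshift), so the source is receding.
λ'/λ₀ = √((1 + β)/(1 − β)) for a receding source ⇒ β = (r² − 1)/(r² + 1) with r = λ'/λ₀.
β = (2.8761 − 1)/(2.8761 + 1) ≈ 0.484.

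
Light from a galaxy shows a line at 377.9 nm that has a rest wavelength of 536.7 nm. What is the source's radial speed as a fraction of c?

0.337c

λ'/λ₀ = 0.7041 < 1 (blueshift), so the source is approaching.
λ'/λ₀ = √((1 − β)/(1 + β)) for an approaching source ⇒ β = (1 − r²)/(1 + r²) with r = λ'/λ₀.
β = (1 − 0.4958)/(1 + 0.4958) ≈ 0.337.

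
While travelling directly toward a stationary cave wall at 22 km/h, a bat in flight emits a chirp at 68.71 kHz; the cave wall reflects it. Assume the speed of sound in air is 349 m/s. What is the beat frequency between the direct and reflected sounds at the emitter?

22 km/h = 6.111 m/s.
The cave wall receives the sound from a moving source: f₁ = f₀ · v/(v − v_e) = 68.71 × 349/342.89 ≈ 69.93 kHz.
On the return leg the bat in flight is a moving observer: f₂ = f₁ · (v + v_e)/v = 69.93 × 355.11/349 ≈ 71.16 kHz.
Beat against the emitted tone (with f₀ = 68710 Hz): |f₂ − f₀| = 2v_e·f₀/(v − v_e) = 2 × 6.111 × 68710/342.89 ≈ 2449 Hz.

2449 Hz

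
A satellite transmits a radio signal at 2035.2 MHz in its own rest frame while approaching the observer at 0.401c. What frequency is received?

Relativistic Doppler for frequency: f' = f₀ · √((1 + β)/(1 − β)).
f' = 2035.2 × √(1.4010/0.5990) = 2035.2 × 1.52935 ≈ 3112.5 MHz.

3112.5 MHz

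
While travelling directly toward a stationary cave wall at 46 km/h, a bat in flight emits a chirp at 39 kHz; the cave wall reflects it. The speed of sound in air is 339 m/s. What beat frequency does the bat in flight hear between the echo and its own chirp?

3055 Hz

46 km/h = 12.78 m/s.
The cave wall receives the sound from a moving source: f₁ = f₀ · v/(v − v_e) = 39 × 339/326.22 ≈ 40.53 kHz.
On the return leg the bat in flight is a moving observer: f₂ = f₁ · (v + v_e)/v = 40.53 × 351.78/339 ≈ 42.06 kHz.
Equivalently f₂ = f₀ · (v + v_e)/(v − v_e).
Beat against the emitted tone (with f₀ = 39000 Hz): |f₂ − f₀| = 2v_e·f₀/(v − v_e) = 2 × 12.78 × 39000/326.22 ≈ 3055 Hz.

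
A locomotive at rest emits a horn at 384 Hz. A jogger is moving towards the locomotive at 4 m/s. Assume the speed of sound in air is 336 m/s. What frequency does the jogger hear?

Moving observer, stationary source: f' = f · (v + v_o)/v.
f' = 384 × (336 + 4)/336 = 384 × 340/336 ≈ 389 Hz.

389 Hz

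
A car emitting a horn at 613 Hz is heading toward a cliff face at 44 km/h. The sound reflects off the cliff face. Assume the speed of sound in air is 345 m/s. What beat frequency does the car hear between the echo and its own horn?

44 km/h = 12.22 m/s.
The cliff face receives the sound from a moving source: f₁ = f₀ · v/(v − v_e) = 613 × 345/332.78 ≈ 635.5 Hz.
On the return leg the car is a moving observer: f₂ = f₁ · (v + v_e)/v = 635.5 × 357.22/345 ≈ 658.0 Hz.
Beat against the emitted tone: |f₂ − f₀| = 2v_e·f₀/(v − v_e) = 2 × 12.22 × 613/332.78 ≈ 45.0 Hz.

45.0 Hz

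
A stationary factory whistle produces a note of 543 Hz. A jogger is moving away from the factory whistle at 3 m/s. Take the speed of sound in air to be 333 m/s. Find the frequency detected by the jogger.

538 Hz

Moving observer, stationary source: f' = f · (v − v_o)/v.
f' = 543 × (333 − 3)/333 = 543 × 330/333 ≈ 538 Hz.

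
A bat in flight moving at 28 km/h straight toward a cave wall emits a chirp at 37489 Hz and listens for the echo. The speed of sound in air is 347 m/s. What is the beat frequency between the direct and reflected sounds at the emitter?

28 km/h = 7.778 m/s.
The cave wall receives the sound from a moving source: f₁ = f₀ · v/(v − v_e) = 37489 × 347/339.22 ≈ 38349 Hz.
On the return leg the bat in flight is a moving observer: f₂ = f₁ · (v + v_e)/v = 38349 × 354.78/347 ≈ 39208 Hz.
Beat against the emitted tone: |f₂ − f₀| = 2v_e·f₀/(v − v_e) = 2 × 7.778 × 37489/339.22 ≈ 1719 Hz.

1719 Hz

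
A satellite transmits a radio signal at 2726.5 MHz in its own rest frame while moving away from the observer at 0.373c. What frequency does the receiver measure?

Relativistic Doppler for frequency: f' = f₀ · √((1 − β)/(1 + β)).
f' = 2726.5 × √(0.6270/1.3730) = 2726.5 × 0.67577 ≈ 1842.5 MHz.

1842.5 MHz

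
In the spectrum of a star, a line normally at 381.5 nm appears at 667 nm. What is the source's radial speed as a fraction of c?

λ'/λ₀ = 1.7484 > 1 (redshift), so the source is receding.
λ'/λ₀ = √((1 + β)/(1 − β)) for a receding source ⇒ β = (r² − 1)/(r² + 1) with r = λ'/λ₀.
β = (3.0568 − 1)/(3.0568 + 1) ≈ 0.507.

0.507c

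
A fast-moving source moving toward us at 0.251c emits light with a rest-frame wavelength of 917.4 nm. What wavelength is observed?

Relativistic Doppler for wavelength: λ' = λ₀ · √((1 − β)/(1 + β)).
λ' = 917.4 × √(0.7490/1.2510) = 917.4 × 0.77377 ≈ 709.9 nm.

709.9 nm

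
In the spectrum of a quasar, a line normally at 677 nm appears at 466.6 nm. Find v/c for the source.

0.356

λ'/λ₀ = 0.6892 < 1 (blueshift), so the source is approaching.
λ'/λ₀ = √((1 − β)/(1 + β)) for an approaching source ⇒ β = (1 − r²)/(1 + r²) with r = λ'/λ₀.
β = (1 − 0.4750)/(1 + 0.4750) ≈ 0.356.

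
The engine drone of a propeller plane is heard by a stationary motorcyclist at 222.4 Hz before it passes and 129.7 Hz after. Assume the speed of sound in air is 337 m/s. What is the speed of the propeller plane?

f₁/f₂ = (v + v_s)/(v − v_s), so v_s = v · (f₁ − f₂)/(f₁ + f₂).
v_s = 337 × (222.4 − 129.7)/(222.4 + 129.7) = 337 × 92.7/352.1 ≈ 89 m/s.

89 m/s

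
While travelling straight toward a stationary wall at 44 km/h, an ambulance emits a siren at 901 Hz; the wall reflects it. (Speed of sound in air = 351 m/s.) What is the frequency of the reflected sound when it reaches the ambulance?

966 Hz

44 km/h = 12.22 m/s.
The wall receives the sound from a moving source: f₁ = f₀ · v/(v − v_e) = 901 × 351/338.78 ≈ 934 Hz.
On the return leg the ambulance is a moving observer: f₂ = f₁ · (v + v_e)/v = 934 × 363.22/351 ≈ 966 Hz.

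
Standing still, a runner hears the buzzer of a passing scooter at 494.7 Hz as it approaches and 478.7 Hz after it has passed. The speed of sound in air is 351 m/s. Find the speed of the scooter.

f₁/f₂ = (v + v_s)/(v − v_s), so v_s = v · (f₁ − f₂)/(f₁ + f₂).
v_s = 351 × (494.7 − 478.7)/(494.7 + 478.7) = 351 × 16.0/973.4 ≈ 5.8 m/s.

5.8 m/s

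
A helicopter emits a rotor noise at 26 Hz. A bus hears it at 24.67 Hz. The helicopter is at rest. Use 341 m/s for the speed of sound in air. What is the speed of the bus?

f' < f, so the bus is receding.
f' = f · (v − v_o)/v ⇒ v_o = v · |f'/f − 1|.
v_o = 341 × |24.67/26 − 1| = 341 × 0.05115 ≈ 17.4 m/s.

17.4 m/s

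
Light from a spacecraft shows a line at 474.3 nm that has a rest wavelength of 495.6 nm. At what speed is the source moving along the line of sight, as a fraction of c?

0.044

λ'/λ₀ = 0.9570 < 1 (blueshift), so the source is approaching.
λ'/λ₀ = √((1 − β)/(1 + β)) for an approaching source ⇒ β = (1 − r²)/(1 + r²) with r = λ'/λ₀.
β = (1 − 0.9159)/(1 + 0.9159) ≈ 0.044.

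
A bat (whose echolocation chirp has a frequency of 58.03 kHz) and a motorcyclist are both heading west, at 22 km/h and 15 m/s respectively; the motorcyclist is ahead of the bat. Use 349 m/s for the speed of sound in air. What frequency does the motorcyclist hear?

56.5 kHz

22 km/h = 6.111 m/s.
The motorcyclist is ahead, so the bat is moving toward it while the motorcyclist is moving away from the bat.
With source approaching and observer receding, f' = f · (v − v_o)/(v − v_s).
f' = 58.03 × (349 − 15)/(349 − 6.111) = 58.03 × 334/342.89 ≈ 56.5 kHz.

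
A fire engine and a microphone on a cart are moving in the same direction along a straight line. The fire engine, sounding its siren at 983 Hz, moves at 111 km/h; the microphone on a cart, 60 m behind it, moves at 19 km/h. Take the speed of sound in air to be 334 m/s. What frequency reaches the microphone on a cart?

914 Hz

111 km/h = 30.83 m/s; 19 km/h = 5.278 m/s.
The microphone on a cart is behind, so the fire engine is moving away from it while the microphone on a cart is moving toward the fire engine.
With source receding and observer approaching, f' = f · (v + v_o)/(v + v_s).
f' = 983 × (334 + 5.278)/(334 + 30.83) = 983 × 339.28/364.83 ≈ 914 Hz.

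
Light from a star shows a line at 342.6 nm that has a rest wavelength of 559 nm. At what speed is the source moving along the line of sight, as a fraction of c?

λ'/λ₀ = 0.6129 < 1 (blueshift), so the source is approaching.
λ'/λ₀ = √((1 − β)/(1 + β)) for an approaching source ⇒ β = (1 − r²)/(1 + r²) with r = λ'/λ₀.
β = (1 − 0.3756)/(1 + 0.3756) ≈ 0.454.

0.454c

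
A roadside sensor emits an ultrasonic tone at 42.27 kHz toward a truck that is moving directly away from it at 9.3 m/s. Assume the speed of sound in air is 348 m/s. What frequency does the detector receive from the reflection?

40.1 kHz

At the truck (a moving observer), f₁ = f₀ · (v − u)/v = 42.27 × 338.7/348 ≈ 41.1 kHz.
On reflection it acts as a source moving away from the stationary detector: f₂ = f₁ · v/(v + u) = 41.1 × 348/357.3 ≈ 40.1 kHz.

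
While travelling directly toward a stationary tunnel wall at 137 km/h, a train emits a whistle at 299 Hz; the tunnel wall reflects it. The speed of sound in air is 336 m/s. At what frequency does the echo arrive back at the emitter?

375 Hz

137 km/h = 38.06 m/s.
The tunnel wall receives the sound from a moving source: f₁ = f₀ · v/(v − v_e) = 299 × 336/297.94 ≈ 337 Hz.
On the return leg the train is a moving observer: f₂ = f₁ · (v + v_e)/v = 337 × 374.06/336 ≈ 375 Hz.
Equivalently f₂ = f₀ · (v + v_e)/(v − v_e).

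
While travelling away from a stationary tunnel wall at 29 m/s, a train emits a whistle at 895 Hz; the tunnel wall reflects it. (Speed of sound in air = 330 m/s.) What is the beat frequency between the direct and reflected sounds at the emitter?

The tunnel wall receives the sound from a moving source: f₁ = f₀ · v/(v + v_e) = 895 × 330/359 ≈ 822.7 Hz.
On the return leg the train is a moving observer: f₂ = f₁ · (v − v_e)/v = 822.7 × 301/330 ≈ 750.4 Hz.
Equivalently f₂ = f₀ · (v − v_e)/(v + v_e).
Beat against the emitted tone: |f₂ − f₀| = 2v_e·f₀/(v + v_e) = 2 × 29 × 895/359 ≈ 145 Hz.

145 Hz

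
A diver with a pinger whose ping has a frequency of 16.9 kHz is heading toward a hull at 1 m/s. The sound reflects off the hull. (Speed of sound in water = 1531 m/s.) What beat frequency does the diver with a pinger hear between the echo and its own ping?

22.1 Hz

The hull receives the sound from a moving source: f₁ = f₀ · v/(v − v_e) = 16.9 × 1531/1530 ≈ 16.9110 kHz.
On the return leg the diver with a pinger is a moving observer: f₂ = f₁ · (v + v_e)/v = 16.9110 × 1532/1531 ≈ 16.9221 kHz.
Beat against the emitted tone (with f₀ = 16900 Hz): |f₂ − f₀| = 2v_e·f₀/(v − v_e) = 2 × 1 × 16900/1530 ≈ 22.1 Hz.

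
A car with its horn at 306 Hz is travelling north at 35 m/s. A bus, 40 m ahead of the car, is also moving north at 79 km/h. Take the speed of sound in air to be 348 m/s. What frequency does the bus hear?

79 km/h = 21.94 m/s.
The bus is ahead, so the car is moving toward it while the bus is moving away from the car.
General Doppler shift: f' = f · (v − v_o)/(v − v_s).
f' = 306 × (348 − 21.94)/(348 − 35) = 306 × 326.06/313 ≈ 319 Hz.

319 Hz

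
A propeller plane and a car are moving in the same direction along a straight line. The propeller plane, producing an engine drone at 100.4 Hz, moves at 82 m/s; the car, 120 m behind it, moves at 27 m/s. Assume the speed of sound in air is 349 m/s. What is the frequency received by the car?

The car is behind, so the propeller plane is moving away from it while the car is moving toward the propeller plane.
General Doppler shift: f' = f · (v + v_o)/(v + v_s).
f' = 100.4 × (349 + 27)/(349 + 82) = 100.4 × 376/431 ≈ 88 Hz.

88 Hz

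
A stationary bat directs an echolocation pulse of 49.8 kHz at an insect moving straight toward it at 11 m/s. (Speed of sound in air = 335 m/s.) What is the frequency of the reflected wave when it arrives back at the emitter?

53.2 kHz

The insect first receives the wave as a moving observer: f₁ = f₀ · (v + u)/v = 49.8 × (335 + 11)/335 ≈ 51.4 kHz.
The reflection then acts as a moving source: f₂ = f₁ · v/(v − u) ≈ 53.2 kHz.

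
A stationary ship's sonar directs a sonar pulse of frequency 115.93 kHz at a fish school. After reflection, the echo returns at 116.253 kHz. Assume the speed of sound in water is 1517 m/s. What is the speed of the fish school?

Double Doppler shift off a moving reflector: f₂ = f₀ · (v + u)/(v − u) (u > 0 toward emitter).
Rearranging, u = v · (f₂ − f₀)/(f₂ + f₀) = 1517 × 0.323/232.183 ≈ 2.11 m/s.
So the fish school is moving at 2.11 m/s toward the emitter.

2.11 m/s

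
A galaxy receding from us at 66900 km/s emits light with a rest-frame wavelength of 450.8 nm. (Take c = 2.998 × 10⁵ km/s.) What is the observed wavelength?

β = v/c = 66900/299800 = 0.2231.
Relativistic Doppler for wavelength: λ' = λ₀ · √((1 + β)/(1 − β)).
λ' = 450.8 × √(1.2231/0.7769) = 450.8 × 1.25479 ≈ 565.7 nm.

565.7 nm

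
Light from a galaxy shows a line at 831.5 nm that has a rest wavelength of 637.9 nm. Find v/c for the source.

0.259c

λ'/λ₀ = 1.3035 > 1 (redshift), so the source is receding.
λ'/λ₀ = √((1 + β)/(1 − β)) for a receding source ⇒ β = (r² − 1)/(r² + 1) with r = λ'/λ₀.
β = (1.6991 − 1)/(1.6991 + 1) ≈ 0.259.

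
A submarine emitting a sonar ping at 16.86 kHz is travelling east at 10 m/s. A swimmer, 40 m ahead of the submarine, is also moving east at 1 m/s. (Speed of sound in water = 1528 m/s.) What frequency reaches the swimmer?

16.96 kHz

The swimmer is ahead, so the submarine is moving toward it while the swimmer is moving away from the submarine.
General Doppler shift: f' = f · (v − v_o)/(v − v_s).
f' = 16.86 × (1528 − 1)/(1528 − 10) = 16.86 × 1527/1518 ≈ 16.96 kHz.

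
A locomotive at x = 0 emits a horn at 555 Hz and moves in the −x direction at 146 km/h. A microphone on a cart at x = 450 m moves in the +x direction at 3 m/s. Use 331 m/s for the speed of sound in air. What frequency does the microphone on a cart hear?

490 Hz

146 km/h = 40.56 m/s.
The observer lies on the +x side, so the source is heading away from the observer and the observer is heading away from the source.
With source receding and observer receding, f' = f · (v − v_o)/(v + v_s).
f' = 555 × (331 − 3)/(331 + 40.56) = 555 × 328/371.56 ≈ 490 Hz.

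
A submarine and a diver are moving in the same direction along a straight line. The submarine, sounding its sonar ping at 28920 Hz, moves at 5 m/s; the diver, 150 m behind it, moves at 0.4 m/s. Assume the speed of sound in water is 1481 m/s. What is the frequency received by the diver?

28830 Hz

The diver is behind, so the submarine is moving away from it while the diver is moving toward the submarine.
With source receding and observer approaching, f' = f · (v + v_o)/(v + v_s).
f' = 28920 × (1481 + 0.4)/(1481 + 5) = 28920 × 1481.4/1486 ≈ 28830 Hz.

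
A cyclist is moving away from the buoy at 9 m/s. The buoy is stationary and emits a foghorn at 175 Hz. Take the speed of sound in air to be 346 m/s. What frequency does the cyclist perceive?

Only the observer moves, away from the source, so f' = f · (v − v_o)/v.
f' = 175 × (346 − 9)/346 = 175 × 337/346 ≈ 170 Hz.

170 Hz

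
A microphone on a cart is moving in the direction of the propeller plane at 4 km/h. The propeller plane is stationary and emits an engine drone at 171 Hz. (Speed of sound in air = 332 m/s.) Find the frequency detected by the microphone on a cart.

172 Hz

4 km/h = 1.111 m/s.
Moving observer, stationary source: f' = f · (v + v_o)/v.
f' = 171 × (332 + 1.111)/332 = 171 × 333.11/332 ≈ 172 Hz.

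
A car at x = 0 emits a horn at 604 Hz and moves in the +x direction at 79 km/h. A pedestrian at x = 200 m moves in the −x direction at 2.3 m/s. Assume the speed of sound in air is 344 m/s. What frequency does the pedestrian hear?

649 Hz

79 km/h = 21.94 m/s.
The observer lies on the +x side, so the source is heading toward the observer and the observer is heading toward the source.
Both move, so f' = f · (v + v_o)/(v − v_s).
f' = 604 × (344 + 2.3)/(344 − 21.94) = 604 × 346.3/322.06 ≈ 649 Hz.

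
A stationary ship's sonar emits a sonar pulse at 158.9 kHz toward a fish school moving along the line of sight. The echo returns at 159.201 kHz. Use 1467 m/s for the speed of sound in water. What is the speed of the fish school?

Double Doppler shift off a moving reflector: f₂ = f₀ · (v + u)/(v − u) (u > 0 toward emitter).
Rearranging, u = v · (f₂ − f₀)/(f₂ + f₀) = 1467 × 0.301/318.101 ≈ 1.39 m/s.
So the fish school is moving at 1.39 m/s toward the emitter.

1.39 m/s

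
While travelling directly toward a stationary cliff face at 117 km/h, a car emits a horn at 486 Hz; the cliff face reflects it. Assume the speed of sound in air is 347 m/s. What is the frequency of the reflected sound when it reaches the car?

117 km/h = 32.5 m/s.
The cliff face receives the sound from a moving source: f₁ = f₀ · v/(v − v_e) = 486 × 347/314.5 ≈ 536 Hz.
On the return leg the car is a moving observer: f₂ = f₁ · (v + v_e)/v = 536 × 379.5/347 ≈ 586 Hz.
Equivalently f₂ = f₀ · (v + v_e)/(v − v_e).

586 Hz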